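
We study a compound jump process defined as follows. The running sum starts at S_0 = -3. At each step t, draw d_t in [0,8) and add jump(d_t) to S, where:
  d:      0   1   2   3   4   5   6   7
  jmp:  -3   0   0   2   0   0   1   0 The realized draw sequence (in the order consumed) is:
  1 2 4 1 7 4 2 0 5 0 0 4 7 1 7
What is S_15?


t=0: S=-3, d=1, jump=0, S_1=-3
t=1: S=-3, d=2, jump=0, S_2=-3
t=2: S=-3, d=4, jump=0, S_3=-3
t=3: S=-3, d=1, jump=0, S_4=-3
t=4: S=-3, d=7, jump=0, S_5=-3
t=5: S=-3, d=4, jump=0, S_6=-3
t=6: S=-3, d=2, jump=0, S_7=-3
t=7: S=-3, d=0, jump=-3, S_8=-6
t=8: S=-6, d=5, jump=0, S_9=-6
t=9: S=-6, d=0, jump=-3, S_10=-9
t=10: S=-9, d=0, jump=-3, S_11=-12
t=11: S=-12, d=4, jump=0, S_12=-12
t=12: S=-12, d=7, jump=0, S_13=-12
t=13: S=-12, d=1, jump=0, S_14=-12
t=14: S=-12, d=7, jump=0, S_15=-12

-12


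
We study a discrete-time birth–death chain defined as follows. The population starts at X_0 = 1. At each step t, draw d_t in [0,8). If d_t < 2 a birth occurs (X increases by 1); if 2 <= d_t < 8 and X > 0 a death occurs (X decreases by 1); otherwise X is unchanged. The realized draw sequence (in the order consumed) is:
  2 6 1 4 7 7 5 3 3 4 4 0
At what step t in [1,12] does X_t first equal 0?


t=0: X=1, d=2 → death, X_1=0
t=1: X=0, d=6 → hold, X_2=0
t=2: X=0, d=1 → birth, X_3=1
t=3: X=1, d=4 → death, X_4=0
t=4: X=0, d=7 → hold, X_5=0
t=5: X=0, d=7 → hold, X_6=0
t=6: X=0, d=5 → hold, X_7=0
t=7: X=0, d=3 → hold, X_8=0
t=8: X=0, d=3 → hold, X_9=0
t=9: X=0, d=4 → hold, X_10=0
t=10: X=0, d=4 → hold, X_11=0
t=11: X=0, d=0 → birth, X_12=1

1


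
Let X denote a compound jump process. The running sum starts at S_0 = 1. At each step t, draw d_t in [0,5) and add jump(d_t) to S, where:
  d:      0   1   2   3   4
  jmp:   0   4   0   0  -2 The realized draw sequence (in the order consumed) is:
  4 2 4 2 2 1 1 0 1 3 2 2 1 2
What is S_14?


t=0: S=1, d=4, jump=-2, S_1=-1
t=1: S=-1, d=2, jump=0, S_2=-1
t=2: S=-1, d=4, jump=-2, S_3=-3
t=3: S=-3, d=2, jump=0, S_4=-3
t=4: S=-3, d=2, jump=0, S_5=-3
t=5: S=-3, d=1, jump=4, S_6=1
t=6: S=1, d=1, jump=4, S_7=5
t=7: S=5, d=0, jump=0, S_8=5
t=8: S=5, d=1, jump=4, S_9=9
t=9: S=9, d=3, jump=0, S_10=9
t=10: S=9, d=2, jump=0, S_11=9
t=11: S=9, d=2, jump=0, S_12=9
t=12: S=9, d=1, jump=4, S_13=13
t=13: S=13, d=2, jump=0, S_14=13

13


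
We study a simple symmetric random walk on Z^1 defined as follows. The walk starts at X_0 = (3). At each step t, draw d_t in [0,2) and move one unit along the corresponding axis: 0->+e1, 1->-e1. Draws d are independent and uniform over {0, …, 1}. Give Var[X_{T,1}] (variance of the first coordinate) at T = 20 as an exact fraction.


20

Outcome values over d=0..1: [1, -1]
Σy = 0, Σy² = 2, M = 2
μ = 0/2 = 0,  σ² = 2/2 − (0)² = 1
Independent increments: Var[X_20] = 20·σ² = 20·(1) = 20


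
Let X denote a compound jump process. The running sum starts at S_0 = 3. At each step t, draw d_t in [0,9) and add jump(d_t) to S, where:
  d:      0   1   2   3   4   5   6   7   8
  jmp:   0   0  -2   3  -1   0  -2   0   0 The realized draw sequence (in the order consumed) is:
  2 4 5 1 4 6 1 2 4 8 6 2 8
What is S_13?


-10

t=0: S=3, d=2, jump=-2, S_1=1
t=1: S=1, d=4, jump=-1, S_2=0
t=2: S=0, d=5, jump=0, S_3=0
t=3: S=0, d=1, jump=0, S_4=0
t=4: S=0, d=4, jump=-1, S_5=-1
t=5: S=-1, d=6, jump=-2, S_6=-3
t=6: S=-3, d=1, jump=0, S_7=-3
t=7: S=-3, d=2, jump=-2, S_8=-5
t=8: S=-5, d=4, jump=-1, S_9=-6
t=9: S=-6, d=8, jump=0, S_10=-6
t=10: S=-6, d=6, jump=-2, S_11=-8
t=11: S=-8, d=2, jump=-2, S_12=-10
t=12: S=-10, d=8, jump=0, S_13=-10


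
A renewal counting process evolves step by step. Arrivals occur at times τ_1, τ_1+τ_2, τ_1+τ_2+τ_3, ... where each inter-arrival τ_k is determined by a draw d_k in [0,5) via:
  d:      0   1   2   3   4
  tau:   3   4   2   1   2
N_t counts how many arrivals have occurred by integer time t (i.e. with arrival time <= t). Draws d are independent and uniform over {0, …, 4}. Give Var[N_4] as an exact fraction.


Inter-arrival values over d=0..4: [3, 4, 2, 1, 2]
Each d has probability 1/5, so the pmf of τ is: f(1) = 1/5, f(2) = 2/5, f(3) = 1/5, f(4) = 1/5
Let p_n(j) = P(N_n = j), with p_0 = [1]. Condition on τ_1: p_n(0) = P(τ > n), and for j >= 1, p_n(j) = Σ_{k<=n} f(k)·p_{n−k}(j−1)
p_1 = [4/5, 1/5]  (j = 0..1)
p_2 = [2/5, 14/25, 1/25]  (j = 0..2)
p_3 = [1/5, 3/5, 24/125, 1/125]  (j = 0..3)
p_4 = [0, 14/25, 48/125, 34/625, 1/625]  (j = 0..4)
E[N_4] = Σ j·p_4(j) = 936/625;  E[N_4²] = Σ j²·p_4(j) = 1632/625
Var[N_4] = 1632/625 − (936/625)² = 143904/390625

143904/390625


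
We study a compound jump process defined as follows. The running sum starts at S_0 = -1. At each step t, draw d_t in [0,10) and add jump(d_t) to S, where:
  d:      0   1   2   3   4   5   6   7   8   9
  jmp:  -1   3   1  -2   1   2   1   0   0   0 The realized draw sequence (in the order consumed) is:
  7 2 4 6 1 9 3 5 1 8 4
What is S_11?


9

t=0: S=-1, d=7, jump=0, S_1=-1
t=1: S=-1, d=2, jump=1, S_2=0
t=2: S=0, d=4, jump=1, S_3=1
t=3: S=1, d=6, jump=1, S_4=2
t=4: S=2, d=1, jump=3, S_5=5
t=5: S=5, d=9, jump=0, S_6=5
t=6: S=5, d=3, jump=-2, S_7=3
t=7: S=3, d=5, jump=2, S_8=5
t=8: S=5, d=1, jump=3, S_9=8
t=9: S=8, d=8, jump=0, S_10=8
t=10: S=8, d=4, jump=1, S_11=9


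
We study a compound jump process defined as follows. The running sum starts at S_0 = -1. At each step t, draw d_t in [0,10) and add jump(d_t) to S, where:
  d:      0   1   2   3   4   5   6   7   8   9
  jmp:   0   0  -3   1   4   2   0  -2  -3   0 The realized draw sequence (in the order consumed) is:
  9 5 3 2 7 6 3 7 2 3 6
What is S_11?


t=0: S=-1, d=9, jump=0, S_1=-1
t=1: S=-1, d=5, jump=2, S_2=1
t=2: S=1, d=3, jump=1, S_3=2
t=3: S=2, d=2, jump=-3, S_4=-1
t=4: S=-1, d=7, jump=-2, S_5=-3
t=5: S=-3, d=6, jump=0, S_6=-3
t=6: S=-3, d=3, jump=1, S_7=-2
t=7: S=-2, d=7, jump=-2, S_8=-4
t=8: S=-4, d=2, jump=-3, S_9=-7
t=9: S=-7, d=3, jump=1, S_10=-6
t=10: S=-6, d=6, jump=0, S_11=-6

-6


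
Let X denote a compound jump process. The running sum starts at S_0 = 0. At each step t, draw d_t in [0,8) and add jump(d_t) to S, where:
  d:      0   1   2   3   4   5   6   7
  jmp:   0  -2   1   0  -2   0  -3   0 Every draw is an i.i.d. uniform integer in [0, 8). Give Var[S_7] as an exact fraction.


189/16

Outcome values over d=0..7: [0, -2, 1, 0, -2, 0, -3, 0]
Σy = -6, Σy² = 18, M = 8
μ = -6/8 = -3/4,  σ² = 18/8 − (-3/4)² = 27/16
Independent increments: Var[S_7] = 7·σ² = 7·(27/16) = 189/16


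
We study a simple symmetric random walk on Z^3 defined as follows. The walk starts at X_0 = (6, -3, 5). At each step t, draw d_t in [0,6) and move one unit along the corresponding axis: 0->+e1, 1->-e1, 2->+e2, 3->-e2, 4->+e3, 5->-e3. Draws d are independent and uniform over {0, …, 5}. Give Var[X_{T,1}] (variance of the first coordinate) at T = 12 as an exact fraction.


Outcome values over d=0..5: [1, -1, 0, 0, 0, 0]
Σy = 0, Σy² = 2, M = 6
μ = 0/6 = 0,  σ² = 2/6 − (0)² = 1/3
Independent increments: Var[X_12] = 12·σ² = 12·(1/3) = 4

4


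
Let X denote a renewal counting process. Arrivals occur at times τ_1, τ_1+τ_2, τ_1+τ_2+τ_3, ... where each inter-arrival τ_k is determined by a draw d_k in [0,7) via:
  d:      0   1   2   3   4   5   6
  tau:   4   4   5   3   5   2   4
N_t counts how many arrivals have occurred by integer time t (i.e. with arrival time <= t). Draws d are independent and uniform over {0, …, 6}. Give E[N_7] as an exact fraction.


Inter-arrival values over d=0..6: [4, 4, 5, 3, 5, 2, 4]
Each d has probability 1/7, so the pmf of τ is: f(2) = 1/7, f(3) = 1/7, f(4) = 3/7, f(5) = 2/7
Renewal equation for m(n) = E[N_n]: condition on τ_1 = k (if k <= n, one arrival plus a fresh copy on the remaining n−k steps): m(n) = F(n) + Σ_{k<=n} f(k)·m(n−k), where F(n) = P(τ <= n) and m(0) = 0
m(1) = F(1) = 0
m(2) = F(2) = 1/7
m(3) = F(3) = 2/7
m(4) = F(4) + f(2)·m(2) = 5/7 + 1/7·1/7 = 36/49
m(5) = F(5) + f(2)·m(3) + f(3)·m(2) = 1 + 1/7·2/7 + 1/7·1/7 = 52/49
m(6) = F(6) + f(2)·m(4) + f(3)·m(3) + f(4)·m(2) = 1 + 1/7·36/49 + 1/7·2/7 + 3/7·1/7 = 414/343
m(7) = F(7) + f(2)·m(5) + f(3)·m(4) + f(4)·m(3) + f(5)·m(2) = 1 + 1/7·52/49 + 1/7·36/49 + 3/7·2/7 + 2/7·1/7 = 487/343
E[N_7] = m(7) = 487/343

487/343


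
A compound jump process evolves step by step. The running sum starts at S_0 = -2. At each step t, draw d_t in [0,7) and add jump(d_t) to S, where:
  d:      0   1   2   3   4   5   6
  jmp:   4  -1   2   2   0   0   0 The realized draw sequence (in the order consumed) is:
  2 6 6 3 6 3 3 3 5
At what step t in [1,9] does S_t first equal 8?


t=0: S=-2, d=2, jump=2, S_1=0
t=1: S=0, d=6, jump=0, S_2=0
t=2: S=0, d=6, jump=0, S_3=0
t=3: S=0, d=3, jump=2, S_4=2
t=4: S=2, d=6, jump=0, S_5=2
t=5: S=2, d=3, jump=2, S_6=4
t=6: S=4, d=3, jump=2, S_7=6
t=7: S=6, d=3, jump=2, S_8=8
t=8: S=8, d=5, jump=0, S_9=8

8


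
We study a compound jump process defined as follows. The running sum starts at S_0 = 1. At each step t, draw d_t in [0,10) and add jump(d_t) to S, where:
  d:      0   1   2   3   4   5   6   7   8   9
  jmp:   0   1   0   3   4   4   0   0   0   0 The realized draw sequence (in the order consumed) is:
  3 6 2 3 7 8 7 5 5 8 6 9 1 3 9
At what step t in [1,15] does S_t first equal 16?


t=0: S=1, d=3, jump=3, S_1=4
t=1: S=4, d=6, jump=0, S_2=4
t=2: S=4, d=2, jump=0, S_3=4
t=3: S=4, d=3, jump=3, S_4=7
t=4: S=7, d=7, jump=0, S_5=7
t=5: S=7, d=8, jump=0, S_6=7
t=6: S=7, d=7, jump=0, S_7=7
t=7: S=7, d=5, jump=4, S_8=11
t=8: S=11, d=5, jump=4, S_9=15
t=9: S=15, d=8, jump=0, S_10=15
t=10: S=15, d=6, jump=0, S_11=15
t=11: S=15, d=9, jump=0, S_12=15
t=12: S=15, d=1, jump=1, S_13=16
t=13: S=16, d=3, jump=3, S_14=19
t=14: S=19, d=9, jump=0, S_15=19

13


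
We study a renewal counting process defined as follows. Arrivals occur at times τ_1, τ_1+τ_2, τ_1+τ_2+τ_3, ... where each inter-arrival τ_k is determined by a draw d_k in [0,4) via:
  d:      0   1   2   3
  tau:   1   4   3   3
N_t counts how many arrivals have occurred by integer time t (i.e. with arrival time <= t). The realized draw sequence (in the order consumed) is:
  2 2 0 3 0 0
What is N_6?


draw d_1=2: τ_1=3, arrival time A_1=3
draw d_2=2: τ_2=3, arrival time A_2=6
draw d_3=0: τ_3=1, arrival time A_3=7
draw d_4=3: τ_4=3, arrival time A_4=10
draw d_5=0: τ_5=1, arrival time A_5=11
draw d_6=0: τ_6=1, arrival time A_6=12
N_t over t=0..6: 0:0 1:0 2:0 3:1 4:1 5:1 6:2

2


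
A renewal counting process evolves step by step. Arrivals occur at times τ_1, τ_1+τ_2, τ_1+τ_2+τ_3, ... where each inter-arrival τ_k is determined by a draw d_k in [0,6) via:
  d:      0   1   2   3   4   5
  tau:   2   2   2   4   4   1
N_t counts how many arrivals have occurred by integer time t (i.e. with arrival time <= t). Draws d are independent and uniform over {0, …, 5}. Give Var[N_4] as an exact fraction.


580487/1679616

Inter-arrival values over d=0..5: [2, 2, 2, 4, 4, 1]
Each d has probability 1/6, so the pmf of τ is: f(1) = 1/6, f(2) = 1/2, f(4) = 1/3
Let p_n(j) = P(N_n = j), with p_0 = [1]. Condition on τ_1: p_n(0) = P(τ > n), and for j >= 1, p_n(j) = Σ_{k<=n} f(k)·p_{n−k}(j−1)
p_1 = [5/6, 1/6]  (j = 0..1)
p_2 = [1/3, 23/36, 1/36]  (j = 0..2)
p_3 = [1/3, 17/36, 41/216, 1/216]  (j = 0..3)
p_4 = [0, 5/9, 43/108, 59/1296, 1/1296]  (j = 0..4)
E[N_4] = Σ j·p_4(j) = 1933/1296;  E[N_4²] = Σ j²·p_4(j) = 3331/1296
Var[N_4] = 3331/1296 − (1933/1296)² = 580487/1679616


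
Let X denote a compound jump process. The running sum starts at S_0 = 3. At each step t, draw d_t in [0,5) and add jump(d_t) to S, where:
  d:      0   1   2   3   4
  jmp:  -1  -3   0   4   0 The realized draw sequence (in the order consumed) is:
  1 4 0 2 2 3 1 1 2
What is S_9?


t=0: S=3, d=1, jump=-3, S_1=0
t=1: S=0, d=4, jump=0, S_2=0
t=2: S=0, d=0, jump=-1, S_3=-1
t=3: S=-1, d=2, jump=0, S_4=-1
t=4: S=-1, d=2, jump=0, S_5=-1
t=5: S=-1, d=3, jump=4, S_6=3
t=6: S=3, d=1, jump=-3, S_7=0
t=7: S=0, d=1, jump=-3, S_8=-3
t=8: S=-3, d=2, jump=0, S_9=-3

-3


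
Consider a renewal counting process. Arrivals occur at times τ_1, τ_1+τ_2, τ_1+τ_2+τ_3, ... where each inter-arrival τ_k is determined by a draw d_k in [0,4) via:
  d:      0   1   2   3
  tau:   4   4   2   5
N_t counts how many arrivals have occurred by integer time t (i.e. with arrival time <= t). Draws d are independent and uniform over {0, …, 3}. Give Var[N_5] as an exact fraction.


15/256

Inter-arrival values over d=0..3: [4, 4, 2, 5]
Each d has probability 1/4, so the pmf of τ is: f(2) = 1/4, f(4) = 1/2, f(5) = 1/4
Let p_n(j) = P(N_n = j), with p_0 = [1]. Condition on τ_1: p_n(0) = P(τ > n), and for j >= 1, p_n(j) = Σ_{k<=n} f(k)·p_{n−k}(j−1)
p_1 = [1]  (j = 0)
p_2 = [3/4, 1/4]  (j = 0..1)
p_3 = [3/4, 1/4]  (j = 0..1)
p_4 = [1/4, 11/16, 1/16]  (j = 0..2)
p_5 = [0, 15/16, 1/16]  (j = 0..2)
E[N_5] = Σ j·p_5(j) = 17/16;  E[N_5²] = Σ j²·p_5(j) = 19/16
Var[N_5] = 19/16 − (17/16)² = 15/256


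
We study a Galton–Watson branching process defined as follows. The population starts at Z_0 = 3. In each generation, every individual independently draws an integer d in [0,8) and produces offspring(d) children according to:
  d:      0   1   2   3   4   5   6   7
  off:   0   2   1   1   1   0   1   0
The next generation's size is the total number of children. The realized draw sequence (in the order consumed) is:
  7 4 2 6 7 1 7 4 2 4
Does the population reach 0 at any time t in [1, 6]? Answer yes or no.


no

gen 0: Z_0=3, draws=[7, 4, 2], offspring=[0, 1, 1], Z_1=2
gen 1: Z_1=2, draws=[6, 7], offspring=[1, 0], Z_2=1
gen 2: Z_2=1, draws=[1], offspring=[2], Z_3=2
gen 3: Z_3=2, draws=[7, 4], offspring=[0, 1], Z_4=1
gen 4: Z_4=1, draws=[2], offspring=[1], Z_5=1
gen 5: Z_5=1, draws=[4], offspring=[1], Z_6=1


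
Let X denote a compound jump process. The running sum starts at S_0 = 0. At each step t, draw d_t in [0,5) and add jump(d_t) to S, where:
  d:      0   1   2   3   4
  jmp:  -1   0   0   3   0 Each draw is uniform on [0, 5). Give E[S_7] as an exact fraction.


14/5

Outcome values over d=0..4: [-1, 0, 0, 3, 0]
Σy = 2, Σy² = 10, M = 5
μ = 2/5 = 2/5,  σ² = 10/5 − (2/5)² = 46/25
E[S_7] = 0 + 7·(2/5) = 14/5


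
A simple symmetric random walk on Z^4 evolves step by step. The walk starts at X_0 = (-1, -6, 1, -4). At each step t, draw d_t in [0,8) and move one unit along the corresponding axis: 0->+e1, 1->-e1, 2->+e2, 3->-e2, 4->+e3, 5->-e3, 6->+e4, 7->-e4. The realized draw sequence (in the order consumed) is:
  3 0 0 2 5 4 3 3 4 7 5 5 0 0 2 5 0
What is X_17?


(4, -7, -1, -5)

t=0: X=(-1, -6, 1, -4), d=3 → -e2, X_1=(-1, -7, 1, -4)
t=1: X=(-1, -7, 1, -4), d=0 → +e1, X_2=(0, -7, 1, -4)
t=2: X=(0, -7, 1, -4), d=0 → +e1, X_3=(1, -7, 1, -4)
t=3: X=(1, -7, 1, -4), d=2 → +e2, X_4=(1, -6, 1, -4)
t=4: X=(1, -6, 1, -4), d=5 → -e3, X_5=(1, -6, 0, -4)
t=5: X=(1, -6, 0, -4), d=4 → +e3, X_6=(1, -6, 1, -4)
t=6: X=(1, -6, 1, -4), d=3 → -e2, X_7=(1, -7, 1, -4)
t=7: X=(1, -7, 1, -4), d=3 → -e2, X_8=(1, -8, 1, -4)
t=8: X=(1, -8, 1, -4), d=4 → +e3, X_9=(1, -8, 2, -4)
t=9: X=(1, -8, 2, -4), d=7 → -e4, X_10=(1, -8, 2, -5)
t=10: X=(1, -8, 2, -5), d=5 → -e3, X_11=(1, -8, 1, -5)
t=11: X=(1, -8, 1, -5), d=5 → -e3, X_12=(1, -8, 0, -5)
t=12: X=(1, -8, 0, -5), d=0 → +e1, X_13=(2, -8, 0, -5)
t=13: X=(2, -8, 0, -5), d=0 → +e1, X_14=(3, -8, 0, -5)
t=14: X=(3, -8, 0, -5), d=2 → +e2, X_15=(3, -7, 0, -5)
t=15: X=(3, -7, 0, -5), d=5 → -e3, X_16=(3, -7, -1, -5)
t=16: X=(3, -7, -1, -5), d=0 → +e1, X_17=(4, -7, -1, -5)


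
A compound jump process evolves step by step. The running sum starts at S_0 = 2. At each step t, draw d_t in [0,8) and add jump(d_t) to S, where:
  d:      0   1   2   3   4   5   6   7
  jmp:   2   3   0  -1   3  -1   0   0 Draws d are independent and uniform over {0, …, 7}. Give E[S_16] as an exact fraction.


14

Outcome values over d=0..7: [2, 3, 0, -1, 3, -1, 0, 0]
Σy = 6, Σy² = 24, M = 8
μ = 6/8 = 3/4,  σ² = 24/8 − (3/4)² = 39/16
E[S_16] = 2 + 16·(3/4) = 14


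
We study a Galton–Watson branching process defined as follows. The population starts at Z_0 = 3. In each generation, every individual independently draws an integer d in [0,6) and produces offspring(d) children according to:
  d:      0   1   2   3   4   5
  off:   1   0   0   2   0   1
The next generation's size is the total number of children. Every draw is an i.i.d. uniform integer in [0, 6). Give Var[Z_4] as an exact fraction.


Outcome values over d=0..5: [1, 0, 0, 2, 0, 1]
Σy = 4, Σy² = 6, M = 6
μ = 4/6 = 2/3,  σ² = 6/6 − (2/3)² = 5/9
V_0 = 0, E_0 = 3
V_1 = 5/9·E_0 + (2/3)²·V_0 = 5/3;  E_1 = 2
V_2 = 5/9·E_1 + (2/3)²·V_1 = 50/27;  E_2 = 4/3
V_3 = 5/9·E_2 + (2/3)²·V_2 = 380/243;  E_3 = 8/9
V_4 = 5/9·E_3 + (2/3)²·V_3 = 2600/2187;  E_4 = 16/27

2600/2187


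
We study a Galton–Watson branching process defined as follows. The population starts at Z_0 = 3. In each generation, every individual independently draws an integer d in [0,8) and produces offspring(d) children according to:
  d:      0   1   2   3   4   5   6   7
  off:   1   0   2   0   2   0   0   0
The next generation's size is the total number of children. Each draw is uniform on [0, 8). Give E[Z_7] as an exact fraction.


234375/2097152

Outcome values over d=0..7: [1, 0, 2, 0, 2, 0, 0, 0]
Σy = 5, Σy² = 9, M = 8
μ = 5/8 = 5/8,  σ² = 9/8 − (5/8)² = 47/64
E[Z_0] = 3
E[Z_1] = 5/8·E[Z_0] = 15/8
E[Z_2] = 5/8·E[Z_1] = 75/64
E[Z_3] = 5/8·E[Z_2] = 375/512
E[Z_4] = 5/8·E[Z_3] = 1875/4096
E[Z_5] = 5/8·E[Z_4] = 9375/32768
E[Z_6] = 5/8·E[Z_5] = 46875/262144
E[Z_7] = 5/8·E[Z_6] = 234375/2097152


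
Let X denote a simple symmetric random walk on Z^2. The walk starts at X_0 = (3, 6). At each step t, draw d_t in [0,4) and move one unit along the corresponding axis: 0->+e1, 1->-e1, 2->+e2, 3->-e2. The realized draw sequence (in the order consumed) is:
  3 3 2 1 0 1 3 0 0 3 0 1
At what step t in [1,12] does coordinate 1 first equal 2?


t=0: X=(3, 6), d=3 → -e2, X_1=(3, 5)
t=1: X=(3, 5), d=3 → -e2, X_2=(3, 4)
t=2: X=(3, 4), d=2 → +e2, X_3=(3, 5)
t=3: X=(3, 5), d=1 → -e1, X_4=(2, 5)
t=4: X=(2, 5), d=0 → +e1, X_5=(3, 5)
t=5: X=(3, 5), d=1 → -e1, X_6=(2, 5)
t=6: X=(2, 5), d=3 → -e2, X_7=(2, 4)
t=7: X=(2, 4), d=0 → +e1, X_8=(3, 4)
t=8: X=(3, 4), d=0 → +e1, X_9=(4, 4)
t=9: X=(4, 4), d=3 → -e2, X_10=(4, 3)
t=10: X=(4, 3), d=0 → +e1, X_11=(5, 3)
t=11: X=(5, 3), d=1 → -e1, X_12=(4, 3)

4


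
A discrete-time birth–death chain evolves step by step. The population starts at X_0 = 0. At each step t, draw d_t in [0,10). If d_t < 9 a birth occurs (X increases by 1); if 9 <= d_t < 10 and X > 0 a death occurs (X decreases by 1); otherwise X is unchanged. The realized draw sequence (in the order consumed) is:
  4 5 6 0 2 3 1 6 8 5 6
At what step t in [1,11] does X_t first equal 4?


t=0: X=0, d=4 → birth, X_1=1
t=1: X=1, d=5 → birth, X_2=2
t=2: X=2, d=6 → birth, X_3=3
t=3: X=3, d=0 → birth, X_4=4
t=4: X=4, d=2 → birth, X_5=5
t=5: X=5, d=3 → birth, X_6=6
t=6: X=6, d=1 → birth, X_7=7
t=7: X=7, d=6 → birth, X_8=8
t=8: X=8, d=8 → birth, X_9=9
t=9: X=9, d=5 → birth, X_10=10
t=10: X=10, d=6 → birth, X_11=11

4


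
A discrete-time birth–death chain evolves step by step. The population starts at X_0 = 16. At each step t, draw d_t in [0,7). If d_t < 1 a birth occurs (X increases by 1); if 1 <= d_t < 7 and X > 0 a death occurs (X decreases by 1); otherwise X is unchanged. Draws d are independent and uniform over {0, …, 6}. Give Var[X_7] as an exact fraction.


24/7

X can drop by at most 1 per step and X_0 = 16 > T = 7, so X_t >= 16 − t >= 9 > 0 for every t <= 7: the floor at 0 (the 'and X > 0' condition) never binds. Hence X_7 = X_0 + Σ_{t<7} Y_t with i.i.d. increments Y_t = y(d_t) ∈ {+1, −1, 0}.
Outcome values over d=0..6: [1, -1, -1, -1, -1, -1, -1]
Σy = -5, Σy² = 7, M = 7
μ = -5/7 = -5/7,  σ² = 7/7 − (-5/7)² = 24/49
Independent increments: Var[X_7] = 7·σ² = 7·(24/49) = 24/7


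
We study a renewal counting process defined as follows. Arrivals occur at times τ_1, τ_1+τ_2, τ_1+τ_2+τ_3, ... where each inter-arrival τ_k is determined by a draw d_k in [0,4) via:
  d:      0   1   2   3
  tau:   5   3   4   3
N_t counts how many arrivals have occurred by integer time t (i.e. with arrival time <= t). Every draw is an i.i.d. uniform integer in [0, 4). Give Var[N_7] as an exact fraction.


1/4

Inter-arrival values over d=0..3: [5, 3, 4, 3]
Each d has probability 1/4, so the pmf of τ is: f(3) = 1/2, f(4) = 1/4, f(5) = 1/4
Let p_n(j) = P(N_n = j), with p_0 = [1]. Condition on τ_1: p_n(0) = P(τ > n), and for j >= 1, p_n(j) = Σ_{k<=n} f(k)·p_{n−k}(j−1)
p_1 = [1]  (j = 0)
p_2 = [1]  (j = 0)
p_3 = [1/2, 1/2]  (j = 0..1)
p_4 = [1/4, 3/4]  (j = 0..1)
p_5 = [0, 1]  (j = 0..1)
p_6 = [0, 3/4, 1/4]  (j = 0..2)
p_7 = [0, 1/2, 1/2]  (j = 0..2)
E[N_7] = Σ j·p_7(j) = 3/2;  E[N_7²] = Σ j²·p_7(j) = 5/2
Var[N_7] = 5/2 − (3/2)² = 1/4


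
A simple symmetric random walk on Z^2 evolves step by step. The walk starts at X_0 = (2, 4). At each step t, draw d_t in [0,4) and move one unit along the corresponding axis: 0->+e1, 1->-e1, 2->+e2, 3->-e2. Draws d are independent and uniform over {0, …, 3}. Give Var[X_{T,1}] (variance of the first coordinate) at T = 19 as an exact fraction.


19/2

Outcome values over d=0..3: [1, -1, 0, 0]
Σy = 0, Σy² = 2, M = 4
μ = 0/4 = 0,  σ² = 2/4 − (0)² = 1/2
Independent increments: Var[X_19] = 19·σ² = 19·(1/2) = 19/2


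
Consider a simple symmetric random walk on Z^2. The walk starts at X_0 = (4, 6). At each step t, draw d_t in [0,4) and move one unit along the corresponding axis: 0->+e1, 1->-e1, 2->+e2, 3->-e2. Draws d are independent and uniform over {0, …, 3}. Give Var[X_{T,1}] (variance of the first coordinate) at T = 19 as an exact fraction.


Outcome values over d=0..3: [1, -1, 0, 0]
Σy = 0, Σy² = 2, M = 4
μ = 0/4 = 0,  σ² = 2/4 − (0)² = 1/2
Independent increments: Var[X_19] = 19·σ² = 19·(1/2) = 19/2

19/2


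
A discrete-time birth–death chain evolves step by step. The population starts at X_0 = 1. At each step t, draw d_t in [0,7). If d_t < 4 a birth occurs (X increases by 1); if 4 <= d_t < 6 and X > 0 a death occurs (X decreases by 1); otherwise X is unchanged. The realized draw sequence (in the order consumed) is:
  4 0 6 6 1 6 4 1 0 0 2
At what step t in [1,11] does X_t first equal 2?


t=0: X=1, d=4 → death, X_1=0
t=1: X=0, d=0 → birth, X_2=1
t=2: X=1, d=6 → hold, X_3=1
t=3: X=1, d=6 → hold, X_4=1
t=4: X=1, d=1 → birth, X_5=2
t=5: X=2, d=6 → hold, X_6=2
t=6: X=2, d=4 → death, X_7=1
t=7: X=1, d=1 → birth, X_8=2
t=8: X=2, d=0 → birth, X_9=3
t=9: X=3, d=0 → birth, X_10=4
t=10: X=4, d=2 → birth, X_11=5

5


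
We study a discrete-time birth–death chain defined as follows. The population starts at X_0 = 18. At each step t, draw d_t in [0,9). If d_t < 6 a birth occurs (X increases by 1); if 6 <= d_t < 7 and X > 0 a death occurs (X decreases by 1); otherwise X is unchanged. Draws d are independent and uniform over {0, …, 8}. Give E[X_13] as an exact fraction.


227/9

X can drop by at most 1 per step and X_0 = 18 > T = 13, so X_t >= 18 − t >= 5 > 0 for every t <= 13: the floor at 0 (the 'and X > 0' condition) never binds. Hence X_13 = X_0 + Σ_{t<13} Y_t with i.i.d. increments Y_t = y(d_t) ∈ {+1, −1, 0}.
Outcome values over d=0..8: [1, 1, 1, 1, 1, 1, -1, 0, 0]
Σy = 5, Σy² = 7, M = 9
μ = 5/9 = 5/9,  σ² = 7/9 − (5/9)² = 38/81
E[X_13] = 18 + 13·(5/9) = 227/9


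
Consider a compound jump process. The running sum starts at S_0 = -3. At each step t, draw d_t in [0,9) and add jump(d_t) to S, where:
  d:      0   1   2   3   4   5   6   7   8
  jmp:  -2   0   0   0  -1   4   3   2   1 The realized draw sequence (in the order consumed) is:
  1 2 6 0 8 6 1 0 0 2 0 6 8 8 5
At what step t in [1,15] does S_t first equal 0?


3

t=0: S=-3, d=1, jump=0, S_1=-3
t=1: S=-3, d=2, jump=0, S_2=-3
t=2: S=-3, d=6, jump=3, S_3=0
t=3: S=0, d=0, jump=-2, S_4=-2
t=4: S=-2, d=8, jump=1, S_5=-1
t=5: S=-1, d=6, jump=3, S_6=2
t=6: S=2, d=1, jump=0, S_7=2
t=7: S=2, d=0, jump=-2, S_8=0
t=8: S=0, d=0, jump=-2, S_9=-2
t=9: S=-2, d=2, jump=0, S_10=-2
t=10: S=-2, d=0, jump=-2, S_11=-4
t=11: S=-4, d=6, jump=3, S_12=-1
t=12: S=-1, d=8, jump=1, S_13=0
t=13: S=0, d=8, jump=1, S_14=1
t=14: S=1, d=5, jump=4, S_15=5


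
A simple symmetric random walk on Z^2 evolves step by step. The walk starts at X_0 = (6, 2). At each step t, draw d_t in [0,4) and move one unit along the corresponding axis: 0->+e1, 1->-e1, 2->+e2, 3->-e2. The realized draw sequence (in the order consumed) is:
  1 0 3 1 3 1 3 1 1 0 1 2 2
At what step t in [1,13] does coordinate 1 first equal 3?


t=0: X=(6, 2), d=1 → -e1, X_1=(5, 2)
t=1: X=(5, 2), d=0 → +e1, X_2=(6, 2)
t=2: X=(6, 2), d=3 → -e2, X_3=(6, 1)
t=3: X=(6, 1), d=1 → -e1, X_4=(5, 1)
t=4: X=(5, 1), d=3 → -e2, X_5=(5, 0)
t=5: X=(5, 0), d=1 → -e1, X_6=(4, 0)
t=6: X=(4, 0), d=3 → -e2, X_7=(4, -1)
t=7: X=(4, -1), d=1 → -e1, X_8=(3, -1)
t=8: X=(3, -1), d=1 → -e1, X_9=(2, -1)
t=9: X=(2, -1), d=0 → +e1, X_10=(3, -1)
t=10: X=(3, -1), d=1 → -e1, X_11=(2, -1)
t=11: X=(2, -1), d=2 → +e2, X_12=(2, 0)
t=12: X=(2, 0), d=2 → +e2, X_13=(2, 1)

8


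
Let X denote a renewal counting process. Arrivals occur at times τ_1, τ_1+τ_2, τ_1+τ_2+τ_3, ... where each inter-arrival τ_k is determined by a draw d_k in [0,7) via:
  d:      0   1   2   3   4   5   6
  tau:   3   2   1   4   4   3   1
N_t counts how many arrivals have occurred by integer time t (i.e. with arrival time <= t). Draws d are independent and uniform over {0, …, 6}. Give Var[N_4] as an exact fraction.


2222412/5764801

Inter-arrival values over d=0..6: [3, 2, 1, 4, 4, 3, 1]
Each d has probability 1/7, so the pmf of τ is: f(1) = 2/7, f(2) = 1/7, f(3) = 2/7, f(4) = 2/7
Let p_n(j) = P(N_n = j), with p_0 = [1]. Condition on τ_1: p_n(0) = P(τ > n), and for j >= 1, p_n(j) = Σ_{k<=n} f(k)·p_{n−k}(j−1)
p_1 = [5/7, 2/7]  (j = 0..1)
p_2 = [4/7, 17/49, 4/49]  (j = 0..2)
p_3 = [2/7, 27/49, 48/343, 8/343]  (j = 0..3)
p_4 = [0, 32/49, 99/343, 124/2401, 16/2401]  (j = 0..4)
E[N_4] = Σ j·p_4(j) = 3390/2401;  E[N_4²] = Σ j²·p_4(j) = 816/343
Var[N_4] = 816/343 − (3390/2401)² = 2222412/5764801


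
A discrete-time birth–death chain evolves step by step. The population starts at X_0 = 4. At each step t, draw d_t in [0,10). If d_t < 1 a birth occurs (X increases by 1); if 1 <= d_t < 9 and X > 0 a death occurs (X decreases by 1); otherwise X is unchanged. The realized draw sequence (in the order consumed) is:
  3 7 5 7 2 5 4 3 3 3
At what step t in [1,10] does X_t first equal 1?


t=0: X=4, d=3 → death, X_1=3
t=1: X=3, d=7 → death, X_2=2
t=2: X=2, d=5 → death, X_3=1
t=3: X=1, d=7 → death, X_4=0
t=4: X=0, d=2 → hold, X_5=0
t=5: X=0, d=5 → hold, X_6=0
t=6: X=0, d=4 → hold, X_7=0
t=7: X=0, d=3 → hold, X_8=0
t=8: X=0, d=3 → hold, X_9=0
t=9: X=0, d=3 → hold, X_10=0

3


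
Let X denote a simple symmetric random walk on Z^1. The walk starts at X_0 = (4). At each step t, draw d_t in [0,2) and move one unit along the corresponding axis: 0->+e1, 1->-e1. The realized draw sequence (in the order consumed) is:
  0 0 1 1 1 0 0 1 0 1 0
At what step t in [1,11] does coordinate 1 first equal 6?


2

t=0: X=(4), d=0 → +e1, X_1=(5)
t=1: X=(5), d=0 → +e1, X_2=(6)
t=2: X=(6), d=1 → -e1, X_3=(5)
t=3: X=(5), d=1 → -e1, X_4=(4)
t=4: X=(4), d=1 → -e1, X_5=(3)
t=5: X=(3), d=0 → +e1, X_6=(4)
t=6: X=(4), d=0 → +e1, X_7=(5)
t=7: X=(5), d=1 → -e1, X_8=(4)
t=8: X=(4), d=0 → +e1, X_9=(5)
t=9: X=(5), d=1 → -e1, X_10=(4)
t=10: X=(4), d=0 → +e1, X_11=(5)


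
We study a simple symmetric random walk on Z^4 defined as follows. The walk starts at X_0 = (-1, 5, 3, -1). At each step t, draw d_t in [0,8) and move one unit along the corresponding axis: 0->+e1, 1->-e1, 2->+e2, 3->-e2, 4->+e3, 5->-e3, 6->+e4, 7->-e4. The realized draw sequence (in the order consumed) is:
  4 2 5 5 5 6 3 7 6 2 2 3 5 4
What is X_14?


t=0: X=(-1, 5, 3, -1), d=4 → +e3, X_1=(-1, 5, 4, -1)
t=1: X=(-1, 5, 4, -1), d=2 → +e2, X_2=(-1, 6, 4, -1)
t=2: X=(-1, 6, 4, -1), d=5 → -e3, X_3=(-1, 6, 3, -1)
t=3: X=(-1, 6, 3, -1), d=5 → -e3, X_4=(-1, 6, 2, -1)
t=4: X=(-1, 6, 2, -1), d=5 → -e3, X_5=(-1, 6, 1, -1)
t=5: X=(-1, 6, 1, -1), d=6 → +e4, X_6=(-1, 6, 1, 0)
t=6: X=(-1, 6, 1, 0), d=3 → -e2, X_7=(-1, 5, 1, 0)
t=7: X=(-1, 5, 1, 0), d=7 → -e4, X_8=(-1, 5, 1, -1)
t=8: X=(-1, 5, 1, -1), d=6 → +e4, X_9=(-1, 5, 1, 0)
t=9: X=(-1, 5, 1, 0), d=2 → +e2, X_10=(-1, 6, 1, 0)
t=10: X=(-1, 6, 1, 0), d=2 → +e2, X_11=(-1, 7, 1, 0)
t=11: X=(-1, 7, 1, 0), d=3 → -e2, X_12=(-1, 6, 1, 0)
t=12: X=(-1, 6, 1, 0), d=5 → -e3, X_13=(-1, 6, 0, 0)
t=13: X=(-1, 6, 0, 0), d=4 → +e3, X_14=(-1, 6, 1, 0)

(-1, 6, 1, 0)


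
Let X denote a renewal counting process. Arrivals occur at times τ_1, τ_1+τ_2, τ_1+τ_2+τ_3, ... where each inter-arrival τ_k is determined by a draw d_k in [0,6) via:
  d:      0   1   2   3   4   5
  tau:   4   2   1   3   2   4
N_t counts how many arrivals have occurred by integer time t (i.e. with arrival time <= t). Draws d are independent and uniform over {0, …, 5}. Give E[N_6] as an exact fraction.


Inter-arrival values over d=0..5: [4, 2, 1, 3, 2, 4]
Each d has probability 1/6, so the pmf of τ is: f(1) = 1/6, f(2) = 1/3, f(3) = 1/6, f(4) = 1/3
Renewal equation for m(n) = E[N_n]: condition on τ_1 = k (if k <= n, one arrival plus a fresh copy on the remaining n−k steps): m(n) = F(n) + Σ_{k<=n} f(k)·m(n−k), where F(n) = P(τ <= n) and m(0) = 0
m(1) = F(1) = 1/6
m(2) = F(2) + f(1)·m(1) = 1/2 + 1/6·1/6 = 19/36
m(3) = F(3) + f(1)·m(2) + f(2)·m(1) = 2/3 + 1/6·19/36 + 1/3·1/6 = 175/216
m(4) = F(4) + f(1)·m(3) + f(2)·m(2) + f(3)·m(1) = 1 + 1/6·175/216 + 1/3·19/36 + 1/6·1/6 = 1735/1296
m(5) = F(5) + f(1)·m(4) + f(2)·m(3) + f(3)·m(2) + f(4)·m(1) = 1 + 1/6·1735/1296 + 1/3·175/216 + 1/6·19/36 + 1/3·1/6 = 12727/7776
m(6) = F(6) + f(1)·m(5) + f(2)·m(4) + f(3)·m(3) + f(4)·m(2) = 1 + 1/6·12727/7776 + 1/3·1735/1296 + 1/6·175/216 + 1/3·19/36 = 94711/46656
E[N_6] = m(6) = 94711/46656

94711/46656


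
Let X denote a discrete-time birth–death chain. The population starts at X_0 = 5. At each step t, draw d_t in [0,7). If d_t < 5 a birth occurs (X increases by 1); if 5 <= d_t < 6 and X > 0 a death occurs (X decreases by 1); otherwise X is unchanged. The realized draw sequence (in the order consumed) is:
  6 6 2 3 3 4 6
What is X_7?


t=0: X=5, d=6 → hold, X_1=5
t=1: X=5, d=6 → hold, X_2=5
t=2: X=5, d=2 → birth, X_3=6
t=3: X=6, d=3 → birth, X_4=7
t=4: X=7, d=3 → birth, X_5=8
t=5: X=8, d=4 → birth, X_6=9
t=6: X=9, d=6 → hold, X_7=9

9


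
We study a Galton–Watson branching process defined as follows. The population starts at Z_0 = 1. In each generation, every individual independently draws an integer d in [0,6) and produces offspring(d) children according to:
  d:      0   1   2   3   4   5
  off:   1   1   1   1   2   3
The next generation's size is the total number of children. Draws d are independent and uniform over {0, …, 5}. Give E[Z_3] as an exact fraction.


Outcome values over d=0..5: [1, 1, 1, 1, 2, 3]
Σy = 9, Σy² = 17, M = 6
μ = 9/6 = 3/2,  σ² = 17/6 − (3/2)² = 7/12
E[Z_0] = 1
E[Z_1] = 3/2·E[Z_0] = 3/2
E[Z_2] = 3/2·E[Z_1] = 9/4
E[Z_3] = 3/2·E[Z_2] = 27/8

27/8


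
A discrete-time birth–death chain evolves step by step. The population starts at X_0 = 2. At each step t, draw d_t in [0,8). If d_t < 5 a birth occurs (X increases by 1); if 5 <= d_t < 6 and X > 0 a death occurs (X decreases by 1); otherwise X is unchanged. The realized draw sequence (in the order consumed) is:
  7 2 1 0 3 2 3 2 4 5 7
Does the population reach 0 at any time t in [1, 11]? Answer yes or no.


no

t=0: X=2, d=7 → hold, X_1=2
t=1: X=2, d=2 → birth, X_2=3
t=2: X=3, d=1 → birth, X_3=4
t=3: X=4, d=0 → birth, X_4=5
t=4: X=5, d=3 → birth, X_5=6
t=5: X=6, d=2 → birth, X_6=7
t=6: X=7, d=3 → birth, X_7=8
t=7: X=8, d=2 → birth, X_8=9
t=8: X=9, d=4 → birth, X_9=10
t=9: X=10, d=5 → death, X_10=9
t=10: X=9, d=7 → hold, X_11=9


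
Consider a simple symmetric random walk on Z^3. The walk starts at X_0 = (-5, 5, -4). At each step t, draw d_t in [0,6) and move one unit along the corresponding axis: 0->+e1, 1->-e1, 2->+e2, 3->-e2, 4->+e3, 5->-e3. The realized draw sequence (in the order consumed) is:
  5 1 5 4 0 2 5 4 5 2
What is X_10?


(-5, 7, -6)

t=0: X=(-5, 5, -4), d=5 → -e3, X_1=(-5, 5, -5)
t=1: X=(-5, 5, -5), d=1 → -e1, X_2=(-6, 5, -5)
t=2: X=(-6, 5, -5), d=5 → -e3, X_3=(-6, 5, -6)
t=3: X=(-6, 5, -6), d=4 → +e3, X_4=(-6, 5, -5)
t=4: X=(-6, 5, -5), d=0 → +e1, X_5=(-5, 5, -5)
t=5: X=(-5, 5, -5), d=2 → +e2, X_6=(-5, 6, -5)
t=6: X=(-5, 6, -5), d=5 → -e3, X_7=(-5, 6, -6)
t=7: X=(-5, 6, -6), d=4 → +e3, X_8=(-5, 6, -5)
t=8: X=(-5, 6, -5), d=5 → -e3, X_9=(-5, 6, -6)
t=9: X=(-5, 6, -6), d=2 → +e2, X_10=(-5, 7, -6)


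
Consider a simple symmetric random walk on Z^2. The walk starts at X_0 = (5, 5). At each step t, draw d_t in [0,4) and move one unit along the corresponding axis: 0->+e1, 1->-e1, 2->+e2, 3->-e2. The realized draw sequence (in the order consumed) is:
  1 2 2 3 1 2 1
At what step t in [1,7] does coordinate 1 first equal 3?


5

t=0: X=(5, 5), d=1 → -e1, X_1=(4, 5)
t=1: X=(4, 5), d=2 → +e2, X_2=(4, 6)
t=2: X=(4, 6), d=2 → +e2, X_3=(4, 7)
t=3: X=(4, 7), d=3 → -e2, X_4=(4, 6)
t=4: X=(4, 6), d=1 → -e1, X_5=(3, 6)
t=5: X=(3, 6), d=2 → +e2, X_6=(3, 7)
t=6: X=(3, 7), d=1 → -e1, X_7=(2, 7)


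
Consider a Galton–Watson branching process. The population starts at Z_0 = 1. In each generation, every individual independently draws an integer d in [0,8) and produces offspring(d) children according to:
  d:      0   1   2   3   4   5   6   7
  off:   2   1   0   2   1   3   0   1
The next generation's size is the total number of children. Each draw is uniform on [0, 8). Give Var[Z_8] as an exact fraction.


380963671875/4294967296

Outcome values over d=0..7: [2, 1, 0, 2, 1, 3, 0, 1]
Σy = 10, Σy² = 20, M = 8
μ = 10/8 = 5/4,  σ² = 20/8 − (5/4)² = 15/16
V_0 = 0, E_0 = 1
V_1 = 15/16·E_0 + (5/4)²·V_0 = 15/16;  E_1 = 5/4
V_2 = 15/16·E_1 + (5/4)²·V_1 = 675/256;  E_2 = 25/16
V_3 = 15/16·E_2 + (5/4)²·V_2 = 22875/4096;  E_3 = 125/64
V_4 = 15/16·E_3 + (5/4)²·V_3 = 691875/65536;  E_4 = 625/256
V_5 = 15/16·E_4 + (5/4)²·V_4 = 19696875/1048576;  E_5 = 3125/1024
V_6 = 15/16·E_5 + (5/4)²·V_5 = 540421875/16777216;  E_6 = 15625/4096
V_7 = 15/16·E_6 + (5/4)²·V_6 = 14470546875/268435456;  E_7 = 78125/16384
V_8 = 15/16·E_7 + (5/4)²·V_7 = 380963671875/4294967296;  E_8 = 390625/65536


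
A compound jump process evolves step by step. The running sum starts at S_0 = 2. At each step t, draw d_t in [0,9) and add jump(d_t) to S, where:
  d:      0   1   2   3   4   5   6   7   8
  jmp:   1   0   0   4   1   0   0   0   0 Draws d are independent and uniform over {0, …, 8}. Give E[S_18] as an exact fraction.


Outcome values over d=0..8: [1, 0, 0, 4, 1, 0, 0, 0, 0]
Σy = 6, Σy² = 18, M = 9
μ = 6/9 = 2/3,  σ² = 18/9 − (2/3)² = 14/9
E[S_18] = 2 + 18·(2/3) = 14

14


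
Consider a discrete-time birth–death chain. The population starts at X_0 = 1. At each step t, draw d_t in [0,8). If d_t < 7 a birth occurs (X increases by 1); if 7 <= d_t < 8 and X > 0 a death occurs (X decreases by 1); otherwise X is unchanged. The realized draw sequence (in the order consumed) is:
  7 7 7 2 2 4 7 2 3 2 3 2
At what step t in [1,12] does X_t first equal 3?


t=0: X=1, d=7 → death, X_1=0
t=1: X=0, d=7 → hold, X_2=0
t=2: X=0, d=7 → hold, X_3=0
t=3: X=0, d=2 → birth, X_4=1
t=4: X=1, d=2 → birth, X_5=2
t=5: X=2, d=4 → birth, X_6=3
t=6: X=3, d=7 → death, X_7=2
t=7: X=2, d=2 → birth, X_8=3
t=8: X=3, d=3 → birth, X_9=4
t=9: X=4, d=2 → birth, X_10=5
t=10: X=5, d=3 → birth, X_11=6
t=11: X=6, d=2 → birth, X_12=7

6


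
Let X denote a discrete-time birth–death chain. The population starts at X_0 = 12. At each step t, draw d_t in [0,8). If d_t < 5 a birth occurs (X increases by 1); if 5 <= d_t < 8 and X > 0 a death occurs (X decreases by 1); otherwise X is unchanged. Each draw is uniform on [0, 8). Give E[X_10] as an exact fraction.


X can drop by at most 1 per step and X_0 = 12 > T = 10, so X_t >= 12 − t >= 2 > 0 for every t <= 10: the floor at 0 (the 'and X > 0' condition) never binds. Hence X_10 = X_0 + Σ_{t<10} Y_t with i.i.d. increments Y_t = y(d_t) ∈ {+1, −1, 0}.
Outcome values over d=0..7: [1, 1, 1, 1, 1, -1, -1, -1]
Σy = 2, Σy² = 8, M = 8
μ = 2/8 = 1/4,  σ² = 8/8 − (1/4)² = 15/16
E[X_10] = 12 + 10·(1/4) = 29/2

29/2


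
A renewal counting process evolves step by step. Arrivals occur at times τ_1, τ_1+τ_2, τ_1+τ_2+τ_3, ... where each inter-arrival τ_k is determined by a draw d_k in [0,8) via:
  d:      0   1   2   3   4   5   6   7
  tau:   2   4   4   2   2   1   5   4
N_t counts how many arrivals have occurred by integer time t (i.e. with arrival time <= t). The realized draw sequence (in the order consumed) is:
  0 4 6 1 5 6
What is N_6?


draw d_1=0: τ_1=2, arrival time A_1=2
draw d_2=4: τ_2=2, arrival time A_2=4
draw d_3=6: τ_3=5, arrival time A_3=9
draw d_4=1: τ_4=4, arrival time A_4=13
draw d_5=5: τ_5=1, arrival time A_5=14
draw d_6=6: τ_6=5, arrival time A_6=19
N_t over t=0..6: 0:0 1:0 2:1 3:1 4:2 5:2 6:2

2


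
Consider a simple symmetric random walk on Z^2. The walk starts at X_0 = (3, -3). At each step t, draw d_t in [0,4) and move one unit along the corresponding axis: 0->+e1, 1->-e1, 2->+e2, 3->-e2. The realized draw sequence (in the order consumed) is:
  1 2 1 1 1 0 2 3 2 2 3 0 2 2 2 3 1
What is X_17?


t=0: X=(3, -3), d=1 → -e1, X_1=(2, -3)
t=1: X=(2, -3), d=2 → +e2, X_2=(2, -2)
t=2: X=(2, -2), d=1 → -e1, X_3=(1, -2)
t=3: X=(1, -2), d=1 → -e1, X_4=(0, -2)
t=4: X=(0, -2), d=1 → -e1, X_5=(-1, -2)
t=5: X=(-1, -2), d=0 → +e1, X_6=(0, -2)
t=6: X=(0, -2), d=2 → +e2, X_7=(0, -1)
t=7: X=(0, -1), d=3 → -e2, X_8=(0, -2)
t=8: X=(0, -2), d=2 → +e2, X_9=(0, -1)
t=9: X=(0, -1), d=2 → +e2, X_10=(0, 0)
t=10: X=(0, 0), d=3 → -e2, X_11=(0, -1)
t=11: X=(0, -1), d=0 → +e1, X_12=(1, -1)
t=12: X=(1, -1), d=2 → +e2, X_13=(1, 0)
t=13: X=(1, 0), d=2 → +e2, X_14=(1, 1)
t=14: X=(1, 1), d=2 → +e2, X_15=(1, 2)
t=15: X=(1, 2), d=3 → -e2, X_16=(1, 1)
t=16: X=(1, 1), d=1 → -e1, X_17=(0, 1)

(0, 1)


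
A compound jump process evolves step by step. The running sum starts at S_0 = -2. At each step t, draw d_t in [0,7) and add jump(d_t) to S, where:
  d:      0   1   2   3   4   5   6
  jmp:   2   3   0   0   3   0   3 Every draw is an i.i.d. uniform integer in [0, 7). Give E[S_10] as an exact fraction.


96/7

Outcome values over d=0..6: [2, 3, 0, 0, 3, 0, 3]
Σy = 11, Σy² = 31, M = 7
μ = 11/7 = 11/7,  σ² = 31/7 − (11/7)² = 96/49
E[S_10] = -2 + 10·(11/7) = 96/7


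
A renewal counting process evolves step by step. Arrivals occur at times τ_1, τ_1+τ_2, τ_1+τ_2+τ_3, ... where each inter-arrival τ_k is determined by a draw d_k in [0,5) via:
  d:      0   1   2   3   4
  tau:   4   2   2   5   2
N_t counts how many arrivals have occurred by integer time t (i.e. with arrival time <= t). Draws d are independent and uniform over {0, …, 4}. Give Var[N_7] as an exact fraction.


Inter-arrival values over d=0..4: [4, 2, 2, 5, 2]
Each d has probability 1/5, so the pmf of τ is: f(2) = 3/5, f(4) = 1/5, f(5) = 1/5
Let p_n(j) = P(N_n = j), with p_0 = [1]. Condition on τ_1: p_n(0) = P(τ > n), and for j >= 1, p_n(j) = Σ_{k<=n} f(k)·p_{n−k}(j−1)
p_1 = [1]  (j = 0)
p_2 = [2/5, 3/5]  (j = 0..1)
p_3 = [2/5, 3/5]  (j = 0..1)
p_4 = [1/5, 11/25, 9/25]  (j = 0..2)
p_5 = [0, 16/25, 9/25]  (j = 0..2)
p_6 = [0, 2/5, 48/125, 27/125]  (j = 0..3)
p_7 = [0, 4/25, 78/125, 27/125]  (j = 0..3)
E[N_7] = Σ j·p_7(j) = 257/125;  E[N_7²] = Σ j²·p_7(j) = 23/5
Var[N_7] = 23/5 − (257/125)² = 5826/15625

5826/15625


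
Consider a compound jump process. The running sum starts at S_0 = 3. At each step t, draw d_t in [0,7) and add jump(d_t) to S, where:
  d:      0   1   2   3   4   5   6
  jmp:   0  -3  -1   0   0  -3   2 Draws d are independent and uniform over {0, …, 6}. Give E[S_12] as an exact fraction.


Outcome values over d=0..6: [0, -3, -1, 0, 0, -3, 2]
Σy = -5, Σy² = 23, M = 7
μ = -5/7 = -5/7,  σ² = 23/7 − (-5/7)² = 136/49
E[S_12] = 3 + 12·(-5/7) = -39/7

-39/7
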